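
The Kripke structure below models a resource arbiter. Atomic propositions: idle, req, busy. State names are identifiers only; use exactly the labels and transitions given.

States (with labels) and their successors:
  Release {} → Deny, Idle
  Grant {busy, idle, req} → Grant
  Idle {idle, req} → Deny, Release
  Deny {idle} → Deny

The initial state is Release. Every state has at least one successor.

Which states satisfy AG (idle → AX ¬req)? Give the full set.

States satisfying idle → AX ¬req: {Release, Idle, Deny}.
States satisfying AG (idle → AX ¬req): {Release, Idle, Deny}.

{Release, Idle, Deny}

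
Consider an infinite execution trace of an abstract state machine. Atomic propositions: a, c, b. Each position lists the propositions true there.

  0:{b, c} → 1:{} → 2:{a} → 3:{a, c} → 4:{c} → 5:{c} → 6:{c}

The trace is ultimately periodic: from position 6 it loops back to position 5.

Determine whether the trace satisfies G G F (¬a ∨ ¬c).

Holds

G F (¬a ∨ ¬c) holds at every position 0..6, and those are all positions ever visited, so G G F (¬a ∨ ¬c) holds.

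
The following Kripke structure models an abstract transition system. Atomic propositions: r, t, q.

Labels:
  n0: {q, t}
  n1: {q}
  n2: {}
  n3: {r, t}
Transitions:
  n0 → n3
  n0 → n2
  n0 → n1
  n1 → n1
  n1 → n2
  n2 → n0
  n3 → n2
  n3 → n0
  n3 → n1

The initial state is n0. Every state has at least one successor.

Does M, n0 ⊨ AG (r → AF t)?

Satisfied

States satisfying r → AF t: {n0, n1, n2, n3}.
States satisfying AG (r → AF t): {n0, n1, n2, n3}.
Every state reachable from n0 satisfies r → AF t.
n0 ∈ Sat(AG (r → AF t)).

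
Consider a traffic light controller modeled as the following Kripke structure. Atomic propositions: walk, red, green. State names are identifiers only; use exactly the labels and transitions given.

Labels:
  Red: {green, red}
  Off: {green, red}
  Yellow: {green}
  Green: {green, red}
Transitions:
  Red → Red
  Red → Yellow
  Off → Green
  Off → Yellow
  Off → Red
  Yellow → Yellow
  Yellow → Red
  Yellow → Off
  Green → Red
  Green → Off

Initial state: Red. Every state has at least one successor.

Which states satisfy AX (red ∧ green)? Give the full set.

{Green}

States satisfying red ∧ green: {Red, Off, Green}.
States satisfying AX (red ∧ green): {Green}.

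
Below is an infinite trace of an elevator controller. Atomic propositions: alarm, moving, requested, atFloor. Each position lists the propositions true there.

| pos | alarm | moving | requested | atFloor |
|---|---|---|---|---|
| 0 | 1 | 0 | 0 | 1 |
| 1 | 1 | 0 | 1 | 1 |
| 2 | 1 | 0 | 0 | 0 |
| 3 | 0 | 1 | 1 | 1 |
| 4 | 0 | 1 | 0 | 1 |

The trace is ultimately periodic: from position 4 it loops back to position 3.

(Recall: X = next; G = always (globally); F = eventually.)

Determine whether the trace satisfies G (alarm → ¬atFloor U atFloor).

Yes

alarm → ¬atFloor U atFloor holds at every position 0..4, and those are all positions ever visited, so G (alarm → ¬atFloor U atFloor) holds.
Positions where alarm holds: 0, 1, 2.
Check ¬atFloor U atFloor at each: 0→ok, 1→ok, 2→ok.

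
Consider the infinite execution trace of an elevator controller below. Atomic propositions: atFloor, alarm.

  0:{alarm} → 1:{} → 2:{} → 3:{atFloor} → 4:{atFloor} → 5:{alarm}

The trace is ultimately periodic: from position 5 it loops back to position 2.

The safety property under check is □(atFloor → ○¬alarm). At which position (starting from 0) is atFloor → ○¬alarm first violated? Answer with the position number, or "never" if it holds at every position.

Check atFloor → ○¬alarm at each position in order: 0 ✓, 1 ✓, 2 ✓, 3 ✓.
At position 4 the labels are {atFloor} and the next position 5 has {alarm}, so atFloor → ○¬alarm is false there. This is the first violation.

4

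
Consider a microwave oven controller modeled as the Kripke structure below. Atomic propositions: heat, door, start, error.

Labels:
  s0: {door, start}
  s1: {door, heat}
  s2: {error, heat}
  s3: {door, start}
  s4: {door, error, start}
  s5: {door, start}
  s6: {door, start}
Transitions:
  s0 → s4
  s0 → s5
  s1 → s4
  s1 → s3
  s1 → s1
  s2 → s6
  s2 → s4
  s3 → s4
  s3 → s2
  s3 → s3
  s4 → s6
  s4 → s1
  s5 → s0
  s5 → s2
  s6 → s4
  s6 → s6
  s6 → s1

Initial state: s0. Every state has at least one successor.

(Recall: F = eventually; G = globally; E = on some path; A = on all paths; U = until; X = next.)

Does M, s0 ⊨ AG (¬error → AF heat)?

Violated

States satisfying ¬error → AF heat: {s1, s2, s4}.
States satisfying AG (¬error → AF heat): ∅.
s0 is reachable from s0 and violates ¬error → AF heat, so AG fails at s0.
s0 ∉ Sat(AG (¬error → AF heat)).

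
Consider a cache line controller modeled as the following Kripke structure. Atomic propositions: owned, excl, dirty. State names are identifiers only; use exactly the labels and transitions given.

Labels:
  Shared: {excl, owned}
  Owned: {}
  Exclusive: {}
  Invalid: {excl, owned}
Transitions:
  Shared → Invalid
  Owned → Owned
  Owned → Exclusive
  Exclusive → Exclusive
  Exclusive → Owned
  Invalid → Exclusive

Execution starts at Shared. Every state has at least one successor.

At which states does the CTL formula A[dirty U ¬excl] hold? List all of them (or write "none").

States satisfying dirty: ∅.
States satisfying ¬excl: {Owned, Exclusive}.
States satisfying A[dirty U ¬excl]: {Owned, Exclusive}.

{Owned, Exclusive}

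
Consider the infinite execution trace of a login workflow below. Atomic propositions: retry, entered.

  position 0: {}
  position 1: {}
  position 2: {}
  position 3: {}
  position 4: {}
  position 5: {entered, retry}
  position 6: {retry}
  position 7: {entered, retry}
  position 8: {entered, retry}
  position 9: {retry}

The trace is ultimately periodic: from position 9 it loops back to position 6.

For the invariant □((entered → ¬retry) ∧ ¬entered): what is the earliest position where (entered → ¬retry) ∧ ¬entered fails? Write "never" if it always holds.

5

Check (entered → ¬retry) ∧ ¬entered at each position in order: 0 ✓, 1 ✓, 2 ✓, 3 ✓, 4 ✓.
At position 5 the labels are {entered, retry}, so (entered → ¬retry) ∧ ¬entered is false there. This is the first violation.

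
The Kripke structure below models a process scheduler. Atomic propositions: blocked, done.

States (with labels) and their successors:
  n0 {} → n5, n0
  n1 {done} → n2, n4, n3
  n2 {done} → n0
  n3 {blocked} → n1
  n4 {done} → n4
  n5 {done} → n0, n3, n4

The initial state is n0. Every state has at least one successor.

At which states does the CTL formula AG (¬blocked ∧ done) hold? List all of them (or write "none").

States satisfying ¬blocked ∧ done: {n1, n2, n4, n5}.
States satisfying AG (¬blocked ∧ done): {n4}.

{n4}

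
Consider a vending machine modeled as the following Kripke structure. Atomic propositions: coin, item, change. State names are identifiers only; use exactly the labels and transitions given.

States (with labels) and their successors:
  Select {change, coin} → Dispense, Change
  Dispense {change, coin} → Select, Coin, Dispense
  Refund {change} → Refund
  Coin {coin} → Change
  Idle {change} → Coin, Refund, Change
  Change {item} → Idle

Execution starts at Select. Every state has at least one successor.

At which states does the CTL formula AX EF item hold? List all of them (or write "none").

{Select, Dispense, Coin, Change}

States satisfying EF item: {Select, Dispense, Coin, Idle, Change}.
States satisfying AX EF item: {Select, Dispense, Coin, Change}.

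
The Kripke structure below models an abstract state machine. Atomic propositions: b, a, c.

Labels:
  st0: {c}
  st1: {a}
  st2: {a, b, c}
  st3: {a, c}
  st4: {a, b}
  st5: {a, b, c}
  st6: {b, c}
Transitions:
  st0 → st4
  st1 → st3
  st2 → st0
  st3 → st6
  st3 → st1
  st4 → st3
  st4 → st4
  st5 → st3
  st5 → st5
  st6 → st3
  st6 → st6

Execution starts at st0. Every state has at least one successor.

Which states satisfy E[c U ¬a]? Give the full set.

{st0, st2, st3, st5, st6}

States satisfying c: {st0, st2, st3, st5, st6}.
States satisfying ¬a: {st0, st6}.
States satisfying E[c U ¬a]: {st0, st2, st3, st5, st6}.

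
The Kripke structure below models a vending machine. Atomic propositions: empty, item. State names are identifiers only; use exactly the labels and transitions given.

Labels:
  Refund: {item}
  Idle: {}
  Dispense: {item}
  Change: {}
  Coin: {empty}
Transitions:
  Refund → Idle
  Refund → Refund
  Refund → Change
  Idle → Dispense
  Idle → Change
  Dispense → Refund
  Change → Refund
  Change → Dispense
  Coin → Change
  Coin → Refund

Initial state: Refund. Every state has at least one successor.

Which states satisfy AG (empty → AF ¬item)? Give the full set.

{Refund, Idle, Dispense, Change, Coin}

States satisfying empty → AF ¬item: {Refund, Idle, Dispense, Change, Coin}.
States satisfying AG (empty → AF ¬item): {Refund, Idle, Dispense, Change, Coin}.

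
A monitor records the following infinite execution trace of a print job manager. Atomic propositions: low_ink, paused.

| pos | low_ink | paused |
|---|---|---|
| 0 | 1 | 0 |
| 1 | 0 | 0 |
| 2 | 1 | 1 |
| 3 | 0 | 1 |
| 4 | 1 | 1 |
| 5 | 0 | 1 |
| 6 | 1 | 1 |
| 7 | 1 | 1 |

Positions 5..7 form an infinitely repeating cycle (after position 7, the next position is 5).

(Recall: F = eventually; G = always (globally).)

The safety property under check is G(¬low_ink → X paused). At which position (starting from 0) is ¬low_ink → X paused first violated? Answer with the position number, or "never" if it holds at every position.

¬low_ink → X paused holds at every position 0..7, and those are all the positions the trace ever visits, so the invariant G(¬low_ink → X paused) is never violated.

never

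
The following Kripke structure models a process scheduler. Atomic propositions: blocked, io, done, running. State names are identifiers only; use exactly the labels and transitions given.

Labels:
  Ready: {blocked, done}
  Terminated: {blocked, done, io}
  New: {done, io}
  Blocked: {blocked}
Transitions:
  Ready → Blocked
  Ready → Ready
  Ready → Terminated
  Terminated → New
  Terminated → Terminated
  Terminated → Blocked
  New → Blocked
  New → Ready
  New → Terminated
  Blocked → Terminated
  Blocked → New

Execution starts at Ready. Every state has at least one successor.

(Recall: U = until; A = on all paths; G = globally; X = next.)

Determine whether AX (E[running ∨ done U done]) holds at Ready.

No

States satisfying E[running ∨ done U done]: {Ready, Terminated, New}.
States satisfying AX (E[running ∨ done U done]): {Blocked}.
Ready ∉ Sat(AX (E[running ∨ done U done])).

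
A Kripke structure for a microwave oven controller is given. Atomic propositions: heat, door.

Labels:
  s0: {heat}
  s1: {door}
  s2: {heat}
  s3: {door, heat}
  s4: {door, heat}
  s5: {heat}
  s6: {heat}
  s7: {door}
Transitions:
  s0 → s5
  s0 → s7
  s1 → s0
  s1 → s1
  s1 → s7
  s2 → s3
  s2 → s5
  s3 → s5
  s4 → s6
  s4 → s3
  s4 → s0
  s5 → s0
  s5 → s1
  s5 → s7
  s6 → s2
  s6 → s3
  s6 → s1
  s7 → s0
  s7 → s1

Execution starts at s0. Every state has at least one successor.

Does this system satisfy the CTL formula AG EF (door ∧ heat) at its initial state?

Violated

States satisfying EF (door ∧ heat): {s2, s3, s4, s6}.
States satisfying AG EF (door ∧ heat): ∅.
s0 is reachable from s0 and violates EF (door ∧ heat), so AG fails at s0.
s0 ∉ Sat(AG EF (door ∧ heat)).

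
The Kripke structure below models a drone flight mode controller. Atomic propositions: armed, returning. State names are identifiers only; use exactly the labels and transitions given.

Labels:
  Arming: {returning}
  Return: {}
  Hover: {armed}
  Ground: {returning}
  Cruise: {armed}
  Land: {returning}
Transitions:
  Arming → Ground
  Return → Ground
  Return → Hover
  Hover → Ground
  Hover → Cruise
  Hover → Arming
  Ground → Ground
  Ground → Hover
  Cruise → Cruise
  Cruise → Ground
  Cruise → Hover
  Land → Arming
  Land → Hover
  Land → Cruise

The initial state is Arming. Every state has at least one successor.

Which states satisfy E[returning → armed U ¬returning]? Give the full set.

States satisfying returning → armed: {Return, Hover, Cruise}.
States satisfying ¬returning: {Return, Hover, Cruise}.
States satisfying E[returning → armed U ¬returning]: {Return, Hover, Cruise}.

{Return, Hover, Cruise}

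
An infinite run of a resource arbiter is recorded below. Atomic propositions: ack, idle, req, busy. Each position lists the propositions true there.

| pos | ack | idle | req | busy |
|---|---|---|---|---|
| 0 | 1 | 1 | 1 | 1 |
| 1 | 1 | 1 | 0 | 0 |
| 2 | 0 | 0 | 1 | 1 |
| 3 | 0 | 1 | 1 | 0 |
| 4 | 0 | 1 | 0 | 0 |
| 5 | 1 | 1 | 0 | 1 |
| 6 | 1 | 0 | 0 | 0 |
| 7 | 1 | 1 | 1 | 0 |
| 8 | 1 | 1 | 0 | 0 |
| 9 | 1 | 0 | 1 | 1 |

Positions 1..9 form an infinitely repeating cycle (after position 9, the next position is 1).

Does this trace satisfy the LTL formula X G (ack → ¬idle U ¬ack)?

The position after 0 is 1; G (ack → ¬idle U ¬ack) is false there.

No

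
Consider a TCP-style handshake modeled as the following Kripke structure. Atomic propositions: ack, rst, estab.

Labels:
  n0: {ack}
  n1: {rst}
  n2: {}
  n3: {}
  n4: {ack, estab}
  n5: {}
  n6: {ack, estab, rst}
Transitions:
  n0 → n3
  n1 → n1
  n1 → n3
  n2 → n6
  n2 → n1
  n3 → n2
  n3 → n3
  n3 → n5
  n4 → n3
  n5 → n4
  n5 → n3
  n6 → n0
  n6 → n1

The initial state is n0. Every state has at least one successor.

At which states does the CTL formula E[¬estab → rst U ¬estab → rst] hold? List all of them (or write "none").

{n1, n4, n6}

States satisfying ¬estab → rst: {n1, n4, n6}.
States satisfying E[¬estab → rst U ¬estab → rst]: {n1, n4, n6}.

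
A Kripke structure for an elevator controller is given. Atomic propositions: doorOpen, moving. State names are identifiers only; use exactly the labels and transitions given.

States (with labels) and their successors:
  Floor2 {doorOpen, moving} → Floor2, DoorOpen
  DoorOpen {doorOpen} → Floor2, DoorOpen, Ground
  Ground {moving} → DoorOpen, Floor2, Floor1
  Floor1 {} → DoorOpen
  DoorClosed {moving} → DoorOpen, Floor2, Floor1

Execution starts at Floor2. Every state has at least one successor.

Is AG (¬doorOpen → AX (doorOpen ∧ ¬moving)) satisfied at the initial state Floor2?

States satisfying ¬doorOpen → AX (doorOpen ∧ ¬moving): {Floor2, DoorOpen, Floor1}.
States satisfying AG (¬doorOpen → AX (doorOpen ∧ ¬moving)): ∅.
Ground is reachable from Floor2 and violates ¬doorOpen → AX (doorOpen ∧ ¬moving), so AG fails at Floor2.
Floor2 ∉ Sat(AG (¬doorOpen → AX (doorOpen ∧ ¬moving))).

No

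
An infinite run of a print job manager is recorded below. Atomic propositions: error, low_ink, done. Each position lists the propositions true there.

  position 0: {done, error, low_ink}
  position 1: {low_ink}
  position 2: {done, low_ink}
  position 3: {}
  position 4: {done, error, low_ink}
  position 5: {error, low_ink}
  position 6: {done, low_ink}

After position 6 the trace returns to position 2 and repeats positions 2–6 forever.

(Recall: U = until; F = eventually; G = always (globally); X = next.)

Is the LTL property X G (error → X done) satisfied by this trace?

Does not hold

The position after 0 is 1; G (error → X done) is false there.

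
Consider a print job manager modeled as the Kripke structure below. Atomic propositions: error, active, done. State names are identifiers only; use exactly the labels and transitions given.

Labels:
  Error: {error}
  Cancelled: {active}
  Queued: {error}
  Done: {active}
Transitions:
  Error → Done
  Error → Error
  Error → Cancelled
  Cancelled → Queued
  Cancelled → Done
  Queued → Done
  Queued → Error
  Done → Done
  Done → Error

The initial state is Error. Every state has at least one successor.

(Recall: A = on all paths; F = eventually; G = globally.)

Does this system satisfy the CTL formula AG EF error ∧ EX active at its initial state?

Yes

States satisfying EF error: {Error, Cancelled, Queued, Done}.
States satisfying AG EF error: {Error, Cancelled, Queued, Done}.
States satisfying active: {Cancelled, Done}.
States satisfying EX active: {Error, Cancelled, Queued, Done}.
States satisfying AG EF error ∧ EX active: {Error, Cancelled, Queued, Done}.
Error ∈ Sat(AG EF error ∧ EX active).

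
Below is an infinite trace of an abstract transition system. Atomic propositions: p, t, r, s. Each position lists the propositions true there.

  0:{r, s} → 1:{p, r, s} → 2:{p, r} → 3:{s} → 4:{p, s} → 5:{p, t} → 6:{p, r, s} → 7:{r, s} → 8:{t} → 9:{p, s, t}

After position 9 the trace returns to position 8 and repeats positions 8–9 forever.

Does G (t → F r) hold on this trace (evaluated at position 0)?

No

t → F r must hold at every position from 0 onward. It fails at position 8, so G (t → F r) is false.
Positions where t holds: 5, 8, 9.
Check F r at each: 5→ok, 8→fails, 9→fails.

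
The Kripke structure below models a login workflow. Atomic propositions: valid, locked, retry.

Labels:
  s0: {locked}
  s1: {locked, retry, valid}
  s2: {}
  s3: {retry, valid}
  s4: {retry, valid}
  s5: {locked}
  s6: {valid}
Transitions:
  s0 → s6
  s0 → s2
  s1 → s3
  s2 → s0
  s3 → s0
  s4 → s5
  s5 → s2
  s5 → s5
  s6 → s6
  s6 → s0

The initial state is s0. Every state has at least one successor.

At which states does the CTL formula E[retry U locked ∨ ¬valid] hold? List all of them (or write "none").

States satisfying retry: {s1, s3, s4}.
States satisfying locked ∨ ¬valid: {s0, s1, s2, s5}.
States satisfying E[retry U locked ∨ ¬valid]: {s0, s1, s2, s3, s4, s5}.

{s0, s1, s2, s3, s4, s5}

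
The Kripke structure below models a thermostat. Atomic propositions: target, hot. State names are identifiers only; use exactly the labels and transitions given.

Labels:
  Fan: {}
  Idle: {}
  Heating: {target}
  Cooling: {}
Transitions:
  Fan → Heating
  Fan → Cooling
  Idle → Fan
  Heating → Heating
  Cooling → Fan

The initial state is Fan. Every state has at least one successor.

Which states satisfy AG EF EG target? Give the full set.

States satisfying EF EG target: {Fan, Idle, Heating, Cooling}.
States satisfying AG EF EG target: {Fan, Idle, Heating, Cooling}.

{Fan, Idle, Heating, Cooling}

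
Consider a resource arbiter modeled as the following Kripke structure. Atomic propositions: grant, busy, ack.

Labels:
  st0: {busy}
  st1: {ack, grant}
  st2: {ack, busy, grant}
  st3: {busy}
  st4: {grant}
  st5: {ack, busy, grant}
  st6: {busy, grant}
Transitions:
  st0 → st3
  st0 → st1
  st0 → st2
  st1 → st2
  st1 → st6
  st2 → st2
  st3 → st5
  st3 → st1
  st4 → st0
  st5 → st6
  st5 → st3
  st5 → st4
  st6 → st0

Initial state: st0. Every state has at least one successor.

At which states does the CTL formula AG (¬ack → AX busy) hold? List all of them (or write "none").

States satisfying ¬ack → AX busy: {st1, st2, st4, st5, st6}.
States satisfying AG (¬ack → AX busy): {st2}.

{st2}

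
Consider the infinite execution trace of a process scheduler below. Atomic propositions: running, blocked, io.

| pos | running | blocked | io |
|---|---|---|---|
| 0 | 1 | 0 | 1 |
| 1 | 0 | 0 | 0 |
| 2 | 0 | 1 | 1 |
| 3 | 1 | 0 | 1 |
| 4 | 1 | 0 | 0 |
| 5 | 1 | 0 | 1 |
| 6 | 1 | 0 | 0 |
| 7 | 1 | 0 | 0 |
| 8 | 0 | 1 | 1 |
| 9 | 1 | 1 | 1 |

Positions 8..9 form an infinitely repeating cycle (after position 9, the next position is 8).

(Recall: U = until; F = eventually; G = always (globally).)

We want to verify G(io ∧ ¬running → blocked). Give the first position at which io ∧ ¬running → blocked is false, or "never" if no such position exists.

never

io ∧ ¬running → blocked holds at every position 0..9, and those are all the positions the trace ever visits, so the invariant G(io ∧ ¬running → blocked) is never violated.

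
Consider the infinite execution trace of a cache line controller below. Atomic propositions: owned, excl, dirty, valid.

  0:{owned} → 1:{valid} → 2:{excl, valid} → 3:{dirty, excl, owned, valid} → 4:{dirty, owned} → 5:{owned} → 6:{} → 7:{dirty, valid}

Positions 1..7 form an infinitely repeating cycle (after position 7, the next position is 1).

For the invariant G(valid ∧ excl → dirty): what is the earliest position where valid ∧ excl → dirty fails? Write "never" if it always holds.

2

Check valid ∧ excl → dirty at each position in order: 0 ✓, 1 ✓.
At position 2 the labels are {excl, valid}, so valid ∧ excl → dirty is false there. This is the first violation.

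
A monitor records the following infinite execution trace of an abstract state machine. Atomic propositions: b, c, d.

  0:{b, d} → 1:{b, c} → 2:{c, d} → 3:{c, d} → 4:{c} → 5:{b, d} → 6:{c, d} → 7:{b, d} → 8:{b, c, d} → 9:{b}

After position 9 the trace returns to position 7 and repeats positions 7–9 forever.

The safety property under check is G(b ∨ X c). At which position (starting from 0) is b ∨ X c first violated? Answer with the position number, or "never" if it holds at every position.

4

Check b ∨ X c at each position in order: 0 ✓, 1 ✓, 2 ✓, 3 ✓.
At position 4 the labels are {c} and the next position 5 has {b, d}, so b ∨ X c is false there. This is the first violation.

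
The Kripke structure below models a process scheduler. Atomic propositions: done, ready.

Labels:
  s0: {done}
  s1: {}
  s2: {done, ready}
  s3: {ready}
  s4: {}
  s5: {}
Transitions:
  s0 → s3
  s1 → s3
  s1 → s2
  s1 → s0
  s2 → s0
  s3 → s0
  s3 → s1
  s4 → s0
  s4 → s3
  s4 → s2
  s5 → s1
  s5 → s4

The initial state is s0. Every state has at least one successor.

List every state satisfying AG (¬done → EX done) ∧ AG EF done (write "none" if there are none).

States satisfying ¬done → EX done: {s0, s1, s2, s3, s4}.
States satisfying AG (¬done → EX done): {s0, s1, s2, s3, s4}.
States satisfying EF done: {s0, s1, s2, s3, s4, s5}.
States satisfying AG EF done: {s0, s1, s2, s3, s4, s5}.
States satisfying AG (¬done → EX done) ∧ AG EF done: {s0, s1, s2, s3, s4}.

{s0, s1, s2, s3, s4}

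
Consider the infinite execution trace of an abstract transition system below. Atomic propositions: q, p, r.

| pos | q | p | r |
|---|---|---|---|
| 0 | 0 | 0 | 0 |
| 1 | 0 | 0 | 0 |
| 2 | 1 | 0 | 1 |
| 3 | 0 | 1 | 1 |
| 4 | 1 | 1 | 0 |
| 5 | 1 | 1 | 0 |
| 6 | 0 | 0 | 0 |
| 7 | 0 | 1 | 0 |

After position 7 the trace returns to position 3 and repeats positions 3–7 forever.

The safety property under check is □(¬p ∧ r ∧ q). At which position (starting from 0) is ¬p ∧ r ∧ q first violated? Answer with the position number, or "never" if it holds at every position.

At position 0 the labels are {}, so ¬p ∧ r ∧ q is false there. This is the first violation.

0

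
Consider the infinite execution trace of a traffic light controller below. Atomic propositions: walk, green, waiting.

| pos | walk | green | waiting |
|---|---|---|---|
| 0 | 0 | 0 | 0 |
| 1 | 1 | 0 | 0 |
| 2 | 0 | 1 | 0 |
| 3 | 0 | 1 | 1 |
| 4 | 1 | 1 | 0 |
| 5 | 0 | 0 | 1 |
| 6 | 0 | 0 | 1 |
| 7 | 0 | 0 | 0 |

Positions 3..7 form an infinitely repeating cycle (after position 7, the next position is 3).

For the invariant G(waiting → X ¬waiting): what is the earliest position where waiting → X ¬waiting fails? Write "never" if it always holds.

Check waiting → X ¬waiting at each position in order: 0 ✓, 1 ✓, 2 ✓, 3 ✓, 4 ✓.
At position 5 the labels are {waiting} and the next position 6 has {waiting}, so waiting → X ¬waiting is false there. This is the first violation.

5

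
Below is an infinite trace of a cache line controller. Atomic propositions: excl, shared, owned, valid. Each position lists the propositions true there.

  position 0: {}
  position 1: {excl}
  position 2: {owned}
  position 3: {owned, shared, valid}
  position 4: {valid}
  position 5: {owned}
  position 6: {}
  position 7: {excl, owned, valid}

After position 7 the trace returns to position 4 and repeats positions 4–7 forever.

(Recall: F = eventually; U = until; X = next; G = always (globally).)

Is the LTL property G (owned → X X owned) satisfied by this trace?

No

owned → X X owned must hold at every position from 0 onward. It fails at position 2, so G (owned → X X owned) is false.
Positions where owned holds: 2, 3, 5, 7.
Check X X owned at each: 2→fails, 3→ok, 5→ok, 7→ok.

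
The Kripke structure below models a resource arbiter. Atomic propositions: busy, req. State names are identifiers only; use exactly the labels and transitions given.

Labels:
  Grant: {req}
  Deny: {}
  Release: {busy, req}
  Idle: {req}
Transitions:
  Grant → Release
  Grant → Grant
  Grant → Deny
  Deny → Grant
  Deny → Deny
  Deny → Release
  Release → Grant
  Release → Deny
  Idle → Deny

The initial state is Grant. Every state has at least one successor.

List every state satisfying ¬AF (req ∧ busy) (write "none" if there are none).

States satisfying req ∧ busy: {Release}.
States satisfying AF (req ∧ busy): {Release}.
States satisfying ¬AF (req ∧ busy): {Grant, Deny, Idle}.

{Grant, Deny, Idle}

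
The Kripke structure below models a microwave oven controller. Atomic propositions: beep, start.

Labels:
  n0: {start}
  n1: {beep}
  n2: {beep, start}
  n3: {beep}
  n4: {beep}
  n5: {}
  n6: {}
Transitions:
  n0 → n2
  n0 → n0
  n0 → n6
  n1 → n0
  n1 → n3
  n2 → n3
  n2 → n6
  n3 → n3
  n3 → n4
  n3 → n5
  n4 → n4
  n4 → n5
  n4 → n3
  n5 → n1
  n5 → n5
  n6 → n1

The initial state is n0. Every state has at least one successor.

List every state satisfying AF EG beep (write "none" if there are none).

States satisfying EG beep: {n1, n2, n3, n4}.
States satisfying AF EG beep: {n1, n2, n3, n4, n6}.

{n1, n2, n3, n4, n6}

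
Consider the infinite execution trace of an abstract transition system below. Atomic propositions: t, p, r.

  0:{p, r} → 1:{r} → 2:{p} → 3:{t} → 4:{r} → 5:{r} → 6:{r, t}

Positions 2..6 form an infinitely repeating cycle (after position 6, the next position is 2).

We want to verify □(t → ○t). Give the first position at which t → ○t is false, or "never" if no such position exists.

Check t → ○t at each position in order: 0 ✓, 1 ✓, 2 ✓.
At position 3 the labels are {t} and the next position 4 has {r}, so t → ○t is false there. This is the first violation.

3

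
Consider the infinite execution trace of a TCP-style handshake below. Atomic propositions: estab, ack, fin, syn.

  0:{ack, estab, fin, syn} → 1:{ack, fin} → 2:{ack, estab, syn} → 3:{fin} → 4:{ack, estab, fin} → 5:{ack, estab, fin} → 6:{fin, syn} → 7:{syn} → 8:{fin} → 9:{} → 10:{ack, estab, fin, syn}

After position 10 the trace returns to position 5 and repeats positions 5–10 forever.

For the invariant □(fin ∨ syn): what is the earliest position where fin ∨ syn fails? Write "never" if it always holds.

Check fin ∨ syn at each position in order: 0 ✓, 1 ✓, 2 ✓, 3 ✓, 4 ✓, 5 ✓, 6 ✓, 7 ✓, 8 ✓.
At position 9 the labels are {}, so fin ∨ syn is false there. This is the first violation.

9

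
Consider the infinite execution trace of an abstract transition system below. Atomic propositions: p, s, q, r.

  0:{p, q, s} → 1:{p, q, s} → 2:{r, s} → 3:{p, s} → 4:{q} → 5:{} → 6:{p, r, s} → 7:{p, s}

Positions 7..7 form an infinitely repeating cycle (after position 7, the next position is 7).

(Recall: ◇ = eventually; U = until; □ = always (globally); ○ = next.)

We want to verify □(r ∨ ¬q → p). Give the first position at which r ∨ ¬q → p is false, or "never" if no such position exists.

Check r ∨ ¬q → p at each position in order: 0 ✓, 1 ✓.
At position 2 the labels are {r, s}, so r ∨ ¬q → p is false there. This is the first violation.

2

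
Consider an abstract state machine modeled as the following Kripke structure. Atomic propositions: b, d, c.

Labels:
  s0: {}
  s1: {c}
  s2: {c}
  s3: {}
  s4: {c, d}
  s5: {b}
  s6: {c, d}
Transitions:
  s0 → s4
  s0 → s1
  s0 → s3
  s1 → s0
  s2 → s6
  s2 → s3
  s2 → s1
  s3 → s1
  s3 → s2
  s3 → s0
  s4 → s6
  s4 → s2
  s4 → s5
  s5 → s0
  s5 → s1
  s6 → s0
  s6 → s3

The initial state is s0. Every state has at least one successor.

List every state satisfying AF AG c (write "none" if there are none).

States satisfying AG c: ∅.
States satisfying AF AG c: ∅.

none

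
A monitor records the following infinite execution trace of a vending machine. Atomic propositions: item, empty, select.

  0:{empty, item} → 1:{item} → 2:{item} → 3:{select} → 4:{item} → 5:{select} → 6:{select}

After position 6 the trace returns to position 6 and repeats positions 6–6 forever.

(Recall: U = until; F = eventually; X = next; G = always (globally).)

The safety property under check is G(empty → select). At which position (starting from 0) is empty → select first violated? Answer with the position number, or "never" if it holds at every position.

At position 0 the labels are {empty, item}, so empty → select is false there. This is the first violation.

0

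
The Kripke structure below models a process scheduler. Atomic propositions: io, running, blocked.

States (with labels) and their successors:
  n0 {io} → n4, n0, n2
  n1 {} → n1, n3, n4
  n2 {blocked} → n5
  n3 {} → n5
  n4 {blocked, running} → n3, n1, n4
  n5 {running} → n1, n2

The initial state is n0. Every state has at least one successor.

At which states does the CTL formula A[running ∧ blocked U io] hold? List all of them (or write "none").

States satisfying running ∧ blocked: {n4}.
States satisfying io: {n0}.
States satisfying A[running ∧ blocked U io]: {n0}.

{n0}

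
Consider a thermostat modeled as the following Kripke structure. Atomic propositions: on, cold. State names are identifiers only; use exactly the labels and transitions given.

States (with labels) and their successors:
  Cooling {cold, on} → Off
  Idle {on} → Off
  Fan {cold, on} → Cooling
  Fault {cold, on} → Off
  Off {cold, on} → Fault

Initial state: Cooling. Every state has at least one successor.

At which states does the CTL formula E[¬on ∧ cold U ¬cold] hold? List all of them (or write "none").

{Idle}

States satisfying ¬on ∧ cold: ∅.
States satisfying ¬cold: {Idle}.
States satisfying E[¬on ∧ cold U ¬cold]: {Idle}.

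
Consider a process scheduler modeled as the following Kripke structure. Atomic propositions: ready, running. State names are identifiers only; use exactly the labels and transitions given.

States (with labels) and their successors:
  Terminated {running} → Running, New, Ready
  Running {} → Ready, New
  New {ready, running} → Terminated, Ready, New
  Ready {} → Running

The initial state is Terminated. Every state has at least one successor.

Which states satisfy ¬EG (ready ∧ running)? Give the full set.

States satisfying ready ∧ running: {New}.
States satisfying EG (ready ∧ running): {New}.
States satisfying ¬EG (ready ∧ running): {Terminated, Running, Ready}.

{Terminated, Running, Ready}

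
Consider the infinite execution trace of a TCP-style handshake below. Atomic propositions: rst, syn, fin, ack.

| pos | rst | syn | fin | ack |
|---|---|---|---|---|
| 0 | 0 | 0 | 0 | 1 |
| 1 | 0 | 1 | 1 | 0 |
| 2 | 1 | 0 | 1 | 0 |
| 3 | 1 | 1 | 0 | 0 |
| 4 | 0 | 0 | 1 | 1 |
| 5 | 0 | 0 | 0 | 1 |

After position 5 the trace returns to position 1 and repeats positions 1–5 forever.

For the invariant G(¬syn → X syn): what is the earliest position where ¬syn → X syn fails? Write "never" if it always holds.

4

Check ¬syn → X syn at each position in order: 0 ✓, 1 ✓, 2 ✓, 3 ✓.
At position 4 the labels are {ack, fin} and the next position 5 has {ack}, so ¬syn → X syn is false there. This is the first violation.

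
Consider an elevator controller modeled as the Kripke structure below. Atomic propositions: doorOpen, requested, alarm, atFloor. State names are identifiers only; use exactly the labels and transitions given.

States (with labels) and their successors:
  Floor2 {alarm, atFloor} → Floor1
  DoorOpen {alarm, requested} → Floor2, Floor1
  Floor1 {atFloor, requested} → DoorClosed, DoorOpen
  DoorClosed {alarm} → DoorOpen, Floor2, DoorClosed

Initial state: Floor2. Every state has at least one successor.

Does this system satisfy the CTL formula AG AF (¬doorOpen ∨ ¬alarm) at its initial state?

Holds

States satisfying AF (¬doorOpen ∨ ¬alarm): {Floor2, DoorOpen, Floor1, DoorClosed}.
States satisfying AG AF (¬doorOpen ∨ ¬alarm): {Floor2, DoorOpen, Floor1, DoorClosed}.
Every state reachable from Floor2 satisfies AF (¬doorOpen ∨ ¬alarm).
Floor2 ∈ Sat(AG AF (¬doorOpen ∨ ¬alarm)).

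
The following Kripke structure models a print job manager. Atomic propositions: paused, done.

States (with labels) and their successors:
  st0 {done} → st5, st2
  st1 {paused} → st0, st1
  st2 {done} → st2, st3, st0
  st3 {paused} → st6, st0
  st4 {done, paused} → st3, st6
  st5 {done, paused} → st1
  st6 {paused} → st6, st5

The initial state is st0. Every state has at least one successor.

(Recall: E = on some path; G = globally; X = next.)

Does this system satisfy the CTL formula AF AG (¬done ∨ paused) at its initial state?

States satisfying AG (¬done ∨ paused): ∅.
States satisfying AF AG (¬done ∨ paused): ∅.
There is a path from st0 along which AG (¬done ∨ paused) never holds.
st0 ∉ Sat(AF AG (¬done ∨ paused)).

No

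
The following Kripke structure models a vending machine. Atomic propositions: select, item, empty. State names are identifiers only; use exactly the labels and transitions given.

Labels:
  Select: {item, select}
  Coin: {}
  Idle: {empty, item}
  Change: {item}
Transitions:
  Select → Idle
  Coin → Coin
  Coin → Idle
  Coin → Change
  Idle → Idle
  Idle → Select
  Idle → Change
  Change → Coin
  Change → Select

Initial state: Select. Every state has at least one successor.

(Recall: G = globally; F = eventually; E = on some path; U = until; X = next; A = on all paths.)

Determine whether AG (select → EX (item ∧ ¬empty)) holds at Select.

Violated

States satisfying select → EX (item ∧ ¬empty): {Coin, Idle, Change}.
States satisfying AG (select → EX (item ∧ ¬empty)): ∅.
Select is reachable from Select and violates select → EX (item ∧ ¬empty), so AG fails at Select.
Select ∉ Sat(AG (select → EX (item ∧ ¬empty))).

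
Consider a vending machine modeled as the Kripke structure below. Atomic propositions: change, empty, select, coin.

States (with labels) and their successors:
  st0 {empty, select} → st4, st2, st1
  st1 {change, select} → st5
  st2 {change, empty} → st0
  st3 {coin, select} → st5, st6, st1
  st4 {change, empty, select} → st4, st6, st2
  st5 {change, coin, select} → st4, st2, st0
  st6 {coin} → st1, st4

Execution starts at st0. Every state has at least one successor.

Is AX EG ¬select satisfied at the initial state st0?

States satisfying EG ¬select: ∅.
States satisfying AX EG ¬select: ∅.
st0 ∉ Sat(AX EG ¬select).

No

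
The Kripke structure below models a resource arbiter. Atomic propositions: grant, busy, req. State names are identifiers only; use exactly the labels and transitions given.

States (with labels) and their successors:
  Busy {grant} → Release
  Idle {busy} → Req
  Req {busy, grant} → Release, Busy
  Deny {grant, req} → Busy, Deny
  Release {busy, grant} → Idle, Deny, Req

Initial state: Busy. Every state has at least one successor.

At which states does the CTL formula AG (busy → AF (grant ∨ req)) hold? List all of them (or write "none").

{Busy, Idle, Req, Deny, Release}

States satisfying busy → AF (grant ∨ req): {Busy, Idle, Req, Deny, Release}.
States satisfying AG (busy → AF (grant ∨ req)): {Busy, Idle, Req, Deny, Release}.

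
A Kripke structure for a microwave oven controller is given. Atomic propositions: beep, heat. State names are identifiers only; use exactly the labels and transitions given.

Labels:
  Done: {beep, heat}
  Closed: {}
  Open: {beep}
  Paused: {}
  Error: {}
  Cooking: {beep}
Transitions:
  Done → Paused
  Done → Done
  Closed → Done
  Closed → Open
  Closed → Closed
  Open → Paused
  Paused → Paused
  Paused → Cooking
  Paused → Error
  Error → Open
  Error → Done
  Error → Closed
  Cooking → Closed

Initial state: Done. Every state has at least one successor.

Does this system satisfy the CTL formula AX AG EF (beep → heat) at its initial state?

Satisfied

States satisfying AG EF (beep → heat): {Done, Closed, Open, Paused, Error, Cooking}.
States satisfying AX AG EF (beep → heat): {Done, Closed, Open, Paused, Error, Cooking}.
Done ∈ Sat(AX AG EF (beep → heat)).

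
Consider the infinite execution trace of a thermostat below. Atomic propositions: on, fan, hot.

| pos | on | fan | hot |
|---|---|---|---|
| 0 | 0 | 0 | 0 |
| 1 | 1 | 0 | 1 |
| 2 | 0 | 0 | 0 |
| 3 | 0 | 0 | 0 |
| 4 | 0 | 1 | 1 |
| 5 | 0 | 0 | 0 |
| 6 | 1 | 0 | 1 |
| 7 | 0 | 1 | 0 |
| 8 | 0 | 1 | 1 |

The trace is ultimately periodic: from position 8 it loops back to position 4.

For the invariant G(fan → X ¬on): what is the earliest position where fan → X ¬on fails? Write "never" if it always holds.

fan → X ¬on holds at every position 0..8, and those are all the positions the trace ever visits, so the invariant G(fan → X ¬on) is never violated.

never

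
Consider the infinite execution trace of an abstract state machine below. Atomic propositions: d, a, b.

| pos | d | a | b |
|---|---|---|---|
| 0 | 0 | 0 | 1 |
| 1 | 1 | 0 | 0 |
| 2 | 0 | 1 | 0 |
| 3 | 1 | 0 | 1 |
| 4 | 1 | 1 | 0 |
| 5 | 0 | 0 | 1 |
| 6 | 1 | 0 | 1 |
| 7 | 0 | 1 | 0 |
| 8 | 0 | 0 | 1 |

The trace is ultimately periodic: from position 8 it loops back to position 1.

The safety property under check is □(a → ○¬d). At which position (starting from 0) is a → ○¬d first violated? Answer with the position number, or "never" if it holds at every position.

Check a → ○¬d at each position in order: 0 ✓, 1 ✓.
At position 2 the labels are {a} and the next position 3 has {b, d}, so a → ○¬d is false there. This is the first violation.

2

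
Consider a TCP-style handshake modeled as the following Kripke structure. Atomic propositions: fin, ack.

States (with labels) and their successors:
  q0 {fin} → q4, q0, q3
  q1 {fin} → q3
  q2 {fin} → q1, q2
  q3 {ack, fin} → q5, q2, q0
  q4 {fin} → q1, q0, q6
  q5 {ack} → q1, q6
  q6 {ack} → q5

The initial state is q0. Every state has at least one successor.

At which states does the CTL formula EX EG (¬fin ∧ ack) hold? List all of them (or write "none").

{q3, q4, q5, q6}

States satisfying EG (¬fin ∧ ack): {q5, q6}.
States satisfying EX EG (¬fin ∧ ack): {q3, q4, q5, q6}.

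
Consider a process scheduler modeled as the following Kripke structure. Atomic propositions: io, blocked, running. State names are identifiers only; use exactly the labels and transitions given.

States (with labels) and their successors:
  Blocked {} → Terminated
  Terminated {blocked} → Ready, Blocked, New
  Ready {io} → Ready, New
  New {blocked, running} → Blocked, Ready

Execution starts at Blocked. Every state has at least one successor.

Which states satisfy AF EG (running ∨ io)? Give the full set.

States satisfying EG (running ∨ io): {Ready, New}.
States satisfying AF EG (running ∨ io): {Ready, New}.

{Ready, New}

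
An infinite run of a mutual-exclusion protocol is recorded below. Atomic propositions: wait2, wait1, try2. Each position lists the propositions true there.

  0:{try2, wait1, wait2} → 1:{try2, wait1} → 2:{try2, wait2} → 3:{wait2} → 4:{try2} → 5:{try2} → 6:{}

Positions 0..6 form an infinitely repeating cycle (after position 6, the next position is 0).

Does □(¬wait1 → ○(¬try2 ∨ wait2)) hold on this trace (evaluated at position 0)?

Does not hold

¬wait1 → ○(¬try2 ∨ wait2) must hold at every position from 0 onward. It fails at position 3, so □(¬wait1 → ○(¬try2 ∨ wait2)) is false.
Positions where ¬wait1 holds: 2, 3, 4, 5, 6.
Check ○(¬try2 ∨ wait2) at each: 2→ok, 3→fails, 4→fails, 5→ok, 6→ok.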